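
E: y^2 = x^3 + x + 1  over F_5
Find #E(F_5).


For each x in F_5, count y with y^2 = x^3 + 1 x + 1 mod 5:
  x = 0: RHS = 1, y in [1, 4]  -> 2 point(s)
  x = 2: RHS = 1, y in [1, 4]  -> 2 point(s)
  x = 3: RHS = 1, y in [1, 4]  -> 2 point(s)
  x = 4: RHS = 4, y in [2, 3]  -> 2 point(s)
Affine points: 8. Add the point at infinity: total = 9.

#E(F_5) = 9


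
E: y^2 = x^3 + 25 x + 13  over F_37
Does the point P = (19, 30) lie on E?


Check whether y^2 = x^3 + 25 x + 13 (mod 37) for (x, y) = (19, 30).
LHS: y^2 = 30^2 mod 37 = 12
RHS: x^3 + 25 x + 13 = 19^3 + 25*19 + 13 mod 37 = 21
LHS != RHS

No, not on the curve


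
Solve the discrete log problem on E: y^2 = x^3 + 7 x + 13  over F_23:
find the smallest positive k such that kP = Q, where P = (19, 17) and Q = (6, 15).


Enumerate multiples of P until we hit Q = (6, 15):
  1P = (19, 17)
  2P = (10, 5)
  3P = (6, 8)
  4P = (11, 8)
  5P = (9, 0)
  6P = (11, 15)
  7P = (6, 15)
Match found at i = 7.

k = 7


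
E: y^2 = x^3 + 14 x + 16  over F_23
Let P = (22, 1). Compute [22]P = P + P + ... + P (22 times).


k = 22 = 10110_2 (binary, LSB first: 01101)
Double-and-add from P = (22, 1):
  bit 0 = 0: acc unchanged = O
  bit 1 = 1: acc = O + (11, 12) = (11, 12)
  bit 2 = 1: acc = (11, 12) + (13, 16) = (3, 4)
  bit 3 = 0: acc unchanged = (3, 4)
  bit 4 = 1: acc = (3, 4) + (21, 7) = (15, 17)

22P = (15, 17)


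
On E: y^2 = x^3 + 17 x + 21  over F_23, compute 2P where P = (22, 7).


Doubling: s = (3 x1^2 + a) / (2 y1)
s = (3*22^2 + 17) / (2*7) mod 23 = 8
x3 = s^2 - 2 x1 mod 23 = 8^2 - 2*22 = 20
y3 = s (x1 - x3) - y1 mod 23 = 8 * (22 - 20) - 7 = 9

2P = (20, 9)


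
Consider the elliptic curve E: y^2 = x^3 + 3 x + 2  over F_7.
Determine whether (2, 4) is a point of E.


Check whether y^2 = x^3 + 3 x + 2 (mod 7) for (x, y) = (2, 4).
LHS: y^2 = 4^2 mod 7 = 2
RHS: x^3 + 3 x + 2 = 2^3 + 3*2 + 2 mod 7 = 2
LHS = RHS

Yes, on the curve


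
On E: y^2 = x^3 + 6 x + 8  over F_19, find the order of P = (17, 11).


Compute successive multiples of P until we hit O:
  1P = (17, 11)
  2P = (2, 3)
  3P = (4, 1)
  4P = (5, 7)
  5P = (14, 9)
  6P = (18, 1)
  7P = (8, 13)
  8P = (10, 17)
  ... (continuing to 19P)
  19P = O

ord(P) = 19


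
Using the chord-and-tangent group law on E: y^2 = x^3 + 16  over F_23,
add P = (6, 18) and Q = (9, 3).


P != Q, so use the chord formula.
s = (y2 - y1) / (x2 - x1) = (8) / (3) mod 23 = 18
x3 = s^2 - x1 - x2 mod 23 = 18^2 - 6 - 9 = 10
y3 = s (x1 - x3) - y1 mod 23 = 18 * (6 - 10) - 18 = 2

P + Q = (10, 2)


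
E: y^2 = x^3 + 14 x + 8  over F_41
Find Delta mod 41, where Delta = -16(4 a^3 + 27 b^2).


4 a^3 + 27 b^2 = 4*14^3 + 27*8^2 = 10976 + 1728 = 12704
Delta = -16 * (12704) = -203264
Delta mod 41 = 14

Delta = 14 (mod 41)


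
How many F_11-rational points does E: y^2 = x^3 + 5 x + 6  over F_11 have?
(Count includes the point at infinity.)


For each x in F_11, count y with y^2 = x^3 + 5 x + 6 mod 11:
  x = 1: RHS = 1, y in [1, 10]  -> 2 point(s)
  x = 3: RHS = 4, y in [2, 9]  -> 2 point(s)
  x = 10: RHS = 0, y in [0]  -> 1 point(s)
Affine points: 5. Add the point at infinity: total = 6.

#E(F_11) = 6


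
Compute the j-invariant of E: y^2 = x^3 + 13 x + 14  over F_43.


Delta = -16(4 a^3 + 27 b^2) mod 43 = 40
-1728 * (4 a)^3 = -1728 * (4*13)^3 mod 43 = 16
j = 16 * 40^(-1) mod 43 = 9

j = 9 (mod 43)


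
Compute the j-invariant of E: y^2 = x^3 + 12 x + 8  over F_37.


Delta = -16(4 a^3 + 27 b^2) mod 37 = 29
-1728 * (4 a)^3 = -1728 * (4*12)^3 mod 37 = 26
j = 26 * 29^(-1) mod 37 = 6

j = 6 (mod 37)


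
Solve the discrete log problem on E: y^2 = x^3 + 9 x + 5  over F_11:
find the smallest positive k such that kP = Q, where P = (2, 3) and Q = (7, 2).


Enumerate multiples of P until we hit Q = (7, 2):
  1P = (2, 3)
  2P = (0, 4)
  3P = (1, 2)
  4P = (9, 1)
  5P = (3, 2)
  6P = (7, 2)
Match found at i = 6.

k = 6


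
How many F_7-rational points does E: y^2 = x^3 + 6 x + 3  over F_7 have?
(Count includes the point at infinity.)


For each x in F_7, count y with y^2 = x^3 + 6 x + 3 mod 7:
  x = 2: RHS = 2, y in [3, 4]  -> 2 point(s)
  x = 4: RHS = 0, y in [0]  -> 1 point(s)
  x = 5: RHS = 4, y in [2, 5]  -> 2 point(s)
Affine points: 5. Add the point at infinity: total = 6.

#E(F_7) = 6


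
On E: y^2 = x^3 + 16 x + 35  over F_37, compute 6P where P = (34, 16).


k = 6 = 110_2 (binary, LSB first: 011)
Double-and-add from P = (34, 16):
  bit 0 = 0: acc unchanged = O
  bit 1 = 1: acc = O + (3, 6) = (3, 6)
  bit 2 = 1: acc = (3, 6) + (22, 3) = (11, 5)

6P = (11, 5)


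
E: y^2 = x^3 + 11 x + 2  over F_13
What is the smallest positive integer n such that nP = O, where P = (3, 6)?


Compute successive multiples of P until we hit O:
  1P = (3, 6)
  2P = (8, 2)
  3P = (12, 9)
  4P = (1, 12)
  5P = (5, 0)
  6P = (1, 1)
  7P = (12, 4)
  8P = (8, 11)
  ... (continuing to 10P)
  10P = O

ord(P) = 10


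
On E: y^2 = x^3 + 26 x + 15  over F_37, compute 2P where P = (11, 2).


Doubling: s = (3 x1^2 + a) / (2 y1)
s = (3*11^2 + 26) / (2*2) mod 37 = 14
x3 = s^2 - 2 x1 mod 37 = 14^2 - 2*11 = 26
y3 = s (x1 - x3) - y1 mod 37 = 14 * (11 - 26) - 2 = 10

2P = (26, 10)


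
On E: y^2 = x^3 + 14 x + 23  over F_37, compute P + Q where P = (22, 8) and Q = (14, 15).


P != Q, so use the chord formula.
s = (y2 - y1) / (x2 - x1) = (7) / (29) mod 37 = 13
x3 = s^2 - x1 - x2 mod 37 = 13^2 - 22 - 14 = 22
y3 = s (x1 - x3) - y1 mod 37 = 13 * (22 - 22) - 8 = 29

P + Q = (22, 29)


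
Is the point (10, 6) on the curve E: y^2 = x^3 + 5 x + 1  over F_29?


Check whether y^2 = x^3 + 5 x + 1 (mod 29) for (x, y) = (10, 6).
LHS: y^2 = 6^2 mod 29 = 7
RHS: x^3 + 5 x + 1 = 10^3 + 5*10 + 1 mod 29 = 7
LHS = RHS

Yes, on the curve


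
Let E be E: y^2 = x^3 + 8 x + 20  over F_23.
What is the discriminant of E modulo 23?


4 a^3 + 27 b^2 = 4*8^3 + 27*20^2 = 2048 + 10800 = 12848
Delta = -16 * (12848) = -205568
Delta mod 23 = 6

Delta = 6 (mod 23)


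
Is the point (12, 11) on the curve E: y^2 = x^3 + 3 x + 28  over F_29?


Check whether y^2 = x^3 + 3 x + 28 (mod 29) for (x, y) = (12, 11).
LHS: y^2 = 11^2 mod 29 = 5
RHS: x^3 + 3 x + 28 = 12^3 + 3*12 + 28 mod 29 = 23
LHS != RHS

No, not on the curve


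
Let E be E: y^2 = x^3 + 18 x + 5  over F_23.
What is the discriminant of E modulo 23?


4 a^3 + 27 b^2 = 4*18^3 + 27*5^2 = 23328 + 675 = 24003
Delta = -16 * (24003) = -384048
Delta mod 23 = 6

Delta = 6 (mod 23)


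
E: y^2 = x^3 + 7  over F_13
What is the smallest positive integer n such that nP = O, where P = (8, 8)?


Compute successive multiples of P until we hit O:
  1P = (8, 8)
  2P = (11, 8)
  3P = (7, 5)
  4P = (7, 8)
  5P = (11, 5)
  6P = (8, 5)
  7P = O

ord(P) = 7


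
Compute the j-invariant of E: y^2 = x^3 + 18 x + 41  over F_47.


Delta = -16(4 a^3 + 27 b^2) mod 47 = 31
-1728 * (4 a)^3 = -1728 * (4*18)^3 mod 47 = 43
j = 43 * 31^(-1) mod 47 = 12

j = 12 (mod 47)


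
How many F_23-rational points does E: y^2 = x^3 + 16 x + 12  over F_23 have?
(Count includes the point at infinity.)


For each x in F_23, count y with y^2 = x^3 + 16 x + 12 mod 23:
  x = 0: RHS = 12, y in [9, 14]  -> 2 point(s)
  x = 1: RHS = 6, y in [11, 12]  -> 2 point(s)
  x = 2: RHS = 6, y in [11, 12]  -> 2 point(s)
  x = 3: RHS = 18, y in [8, 15]  -> 2 point(s)
  x = 4: RHS = 2, y in [5, 18]  -> 2 point(s)
  x = 6: RHS = 2, y in [5, 18]  -> 2 point(s)
  x = 8: RHS = 8, y in [10, 13]  -> 2 point(s)
  x = 11: RHS = 1, y in [1, 22]  -> 2 point(s)
  x = 12: RHS = 0, y in [0]  -> 1 point(s)
  x = 13: RHS = 2, y in [5, 18]  -> 2 point(s)
  x = 14: RHS = 13, y in [6, 17]  -> 2 point(s)
  x = 15: RHS = 16, y in [4, 19]  -> 2 point(s)
  x = 20: RHS = 6, y in [11, 12]  -> 2 point(s)
  x = 21: RHS = 18, y in [8, 15]  -> 2 point(s)
  x = 22: RHS = 18, y in [8, 15]  -> 2 point(s)
Affine points: 29. Add the point at infinity: total = 30.

#E(F_23) = 30


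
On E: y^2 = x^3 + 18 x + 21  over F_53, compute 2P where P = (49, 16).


Doubling: s = (3 x1^2 + a) / (2 y1)
s = (3*49^2 + 18) / (2*16) mod 53 = 12
x3 = s^2 - 2 x1 mod 53 = 12^2 - 2*49 = 46
y3 = s (x1 - x3) - y1 mod 53 = 12 * (49 - 46) - 16 = 20

2P = (46, 20)


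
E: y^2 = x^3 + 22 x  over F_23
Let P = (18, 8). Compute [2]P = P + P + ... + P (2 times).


k = 2 = 10_2 (binary, LSB first: 01)
Double-and-add from P = (18, 8):
  bit 0 = 0: acc unchanged = O
  bit 1 = 1: acc = O + (3, 1) = (3, 1)

2P = (3, 1)


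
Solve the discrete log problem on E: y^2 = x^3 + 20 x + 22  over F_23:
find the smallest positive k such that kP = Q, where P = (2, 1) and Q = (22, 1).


Enumerate multiples of P until we hit Q = (22, 1):
  1P = (2, 1)
  2P = (22, 1)
Match found at i = 2.

k = 2


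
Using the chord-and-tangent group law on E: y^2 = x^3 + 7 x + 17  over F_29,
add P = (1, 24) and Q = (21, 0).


P != Q, so use the chord formula.
s = (y2 - y1) / (x2 - x1) = (5) / (20) mod 29 = 22
x3 = s^2 - x1 - x2 mod 29 = 22^2 - 1 - 21 = 27
y3 = s (x1 - x3) - y1 mod 29 = 22 * (1 - 27) - 24 = 13

P + Q = (27, 13)


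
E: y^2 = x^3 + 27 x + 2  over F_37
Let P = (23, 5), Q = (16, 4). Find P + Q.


P != Q, so use the chord formula.
s = (y2 - y1) / (x2 - x1) = (36) / (30) mod 37 = 16
x3 = s^2 - x1 - x2 mod 37 = 16^2 - 23 - 16 = 32
y3 = s (x1 - x3) - y1 mod 37 = 16 * (23 - 32) - 5 = 36

P + Q = (32, 36)


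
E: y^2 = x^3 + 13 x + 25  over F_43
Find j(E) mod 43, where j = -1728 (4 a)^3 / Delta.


Delta = -16(4 a^3 + 27 b^2) mod 43 = 42
-1728 * (4 a)^3 = -1728 * (4*13)^3 mod 43 = 16
j = 16 * 42^(-1) mod 43 = 27

j = 27 (mod 43)


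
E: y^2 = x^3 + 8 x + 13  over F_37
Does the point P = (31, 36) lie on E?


Check whether y^2 = x^3 + 8 x + 13 (mod 37) for (x, y) = (31, 36).
LHS: y^2 = 36^2 mod 37 = 1
RHS: x^3 + 8 x + 13 = 31^3 + 8*31 + 13 mod 37 = 8
LHS != RHS

No, not on the curve


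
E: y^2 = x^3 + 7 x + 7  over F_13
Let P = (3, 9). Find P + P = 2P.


Doubling: s = (3 x1^2 + a) / (2 y1)
s = (3*3^2 + 7) / (2*9) mod 13 = 12
x3 = s^2 - 2 x1 mod 13 = 12^2 - 2*3 = 8
y3 = s (x1 - x3) - y1 mod 13 = 12 * (3 - 8) - 9 = 9

2P = (8, 9)


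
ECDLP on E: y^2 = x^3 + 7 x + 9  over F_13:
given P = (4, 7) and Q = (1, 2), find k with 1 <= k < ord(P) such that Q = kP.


Enumerate multiples of P until we hit Q = (1, 2):
  1P = (4, 7)
  2P = (1, 2)
Match found at i = 2.

k = 2


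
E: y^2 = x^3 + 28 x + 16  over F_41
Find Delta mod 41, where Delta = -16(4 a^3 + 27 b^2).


4 a^3 + 27 b^2 = 4*28^3 + 27*16^2 = 87808 + 6912 = 94720
Delta = -16 * (94720) = -1515520
Delta mod 41 = 4

Delta = 4 (mod 41)


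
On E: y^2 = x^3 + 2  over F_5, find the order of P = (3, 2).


Compute successive multiples of P until we hit O:
  1P = (3, 2)
  2P = (3, 3)
  3P = O

ord(P) = 3


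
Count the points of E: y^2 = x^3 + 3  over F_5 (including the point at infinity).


For each x in F_5, count y with y^2 = x^3 + 0 x + 3 mod 5:
  x = 1: RHS = 4, y in [2, 3]  -> 2 point(s)
  x = 2: RHS = 1, y in [1, 4]  -> 2 point(s)
  x = 3: RHS = 0, y in [0]  -> 1 point(s)
Affine points: 5. Add the point at infinity: total = 6.

#E(F_5) = 6


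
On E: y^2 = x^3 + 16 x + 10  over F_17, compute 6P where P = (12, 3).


k = 6 = 110_2 (binary, LSB first: 011)
Double-and-add from P = (12, 3):
  bit 0 = 0: acc unchanged = O
  bit 1 = 1: acc = O + (11, 15) = (11, 15)
  bit 2 = 1: acc = (11, 15) + (4, 6) = (4, 11)

6P = (4, 11)


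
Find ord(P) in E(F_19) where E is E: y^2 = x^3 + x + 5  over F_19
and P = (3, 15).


Compute successive multiples of P until we hit O:
  1P = (3, 15)
  2P = (11, 13)
  3P = (11, 6)
  4P = (3, 4)
  5P = O

ord(P) = 5


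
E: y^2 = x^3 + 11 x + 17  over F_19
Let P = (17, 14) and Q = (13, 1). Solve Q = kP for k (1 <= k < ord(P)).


Enumerate multiples of P until we hit Q = (13, 1):
  1P = (17, 14)
  2P = (11, 14)
  3P = (10, 5)
  4P = (8, 3)
  5P = (3, 1)
  6P = (5, 8)
  7P = (2, 3)
  8P = (4, 12)
  9P = (15, 17)
  10P = (13, 18)
  11P = (9, 16)
  12P = (18, 10)
  13P = (0, 13)
  14P = (7, 0)
  15P = (0, 6)
  16P = (18, 9)
  17P = (9, 3)
  18P = (13, 1)
Match found at i = 18.

k = 18


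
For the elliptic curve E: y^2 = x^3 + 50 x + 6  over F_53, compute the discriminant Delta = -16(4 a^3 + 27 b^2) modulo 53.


4 a^3 + 27 b^2 = 4*50^3 + 27*6^2 = 500000 + 972 = 500972
Delta = -16 * (500972) = -8015552
Delta mod 53 = 9

Delta = 9 (mod 53)


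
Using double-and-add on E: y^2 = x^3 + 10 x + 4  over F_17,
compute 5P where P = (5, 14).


k = 5 = 101_2 (binary, LSB first: 101)
Double-and-add from P = (5, 14):
  bit 0 = 1: acc = O + (5, 14) = (5, 14)
  bit 1 = 0: acc unchanged = (5, 14)
  bit 2 = 1: acc = (5, 14) + (11, 0) = (14, 7)

5P = (14, 7)


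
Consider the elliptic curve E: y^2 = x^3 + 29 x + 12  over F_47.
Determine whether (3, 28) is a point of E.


Check whether y^2 = x^3 + 29 x + 12 (mod 47) for (x, y) = (3, 28).
LHS: y^2 = 28^2 mod 47 = 32
RHS: x^3 + 29 x + 12 = 3^3 + 29*3 + 12 mod 47 = 32
LHS = RHS

Yes, on the curve


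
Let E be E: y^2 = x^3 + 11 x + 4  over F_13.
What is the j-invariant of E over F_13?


Delta = -16(4 a^3 + 27 b^2) mod 13 = 9
-1728 * (4 a)^3 = -1728 * (4*11)^3 mod 13 = 8
j = 8 * 9^(-1) mod 13 = 11

j = 11 (mod 13)


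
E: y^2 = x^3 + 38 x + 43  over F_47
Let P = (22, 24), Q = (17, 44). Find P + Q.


P != Q, so use the chord formula.
s = (y2 - y1) / (x2 - x1) = (20) / (42) mod 47 = 43
x3 = s^2 - x1 - x2 mod 47 = 43^2 - 22 - 17 = 24
y3 = s (x1 - x3) - y1 mod 47 = 43 * (22 - 24) - 24 = 31

P + Q = (24, 31)


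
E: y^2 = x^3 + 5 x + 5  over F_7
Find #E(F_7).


For each x in F_7, count y with y^2 = x^3 + 5 x + 5 mod 7:
  x = 1: RHS = 4, y in [2, 5]  -> 2 point(s)
  x = 2: RHS = 2, y in [3, 4]  -> 2 point(s)
  x = 5: RHS = 1, y in [1, 6]  -> 2 point(s)
Affine points: 6. Add the point at infinity: total = 7.

#E(F_7) = 7


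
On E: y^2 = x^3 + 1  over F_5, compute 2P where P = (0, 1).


Doubling: s = (3 x1^2 + a) / (2 y1)
s = (3*0^2 + 0) / (2*1) mod 5 = 0
x3 = s^2 - 2 x1 mod 5 = 0^2 - 2*0 = 0
y3 = s (x1 - x3) - y1 mod 5 = 0 * (0 - 0) - 1 = 4

2P = (0, 4)


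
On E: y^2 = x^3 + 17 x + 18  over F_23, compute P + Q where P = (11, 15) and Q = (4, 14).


P != Q, so use the chord formula.
s = (y2 - y1) / (x2 - x1) = (22) / (16) mod 23 = 10
x3 = s^2 - x1 - x2 mod 23 = 10^2 - 11 - 4 = 16
y3 = s (x1 - x3) - y1 mod 23 = 10 * (11 - 16) - 15 = 4

P + Q = (16, 4)


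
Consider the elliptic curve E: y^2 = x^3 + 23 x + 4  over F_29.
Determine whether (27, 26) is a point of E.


Check whether y^2 = x^3 + 23 x + 4 (mod 29) for (x, y) = (27, 26).
LHS: y^2 = 26^2 mod 29 = 9
RHS: x^3 + 23 x + 4 = 27^3 + 23*27 + 4 mod 29 = 8
LHS != RHS

No, not on the curve


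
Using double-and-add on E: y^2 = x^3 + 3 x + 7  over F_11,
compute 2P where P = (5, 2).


k = 2 = 10_2 (binary, LSB first: 01)
Double-and-add from P = (5, 2):
  bit 0 = 0: acc unchanged = O
  bit 1 = 1: acc = O + (10, 5) = (10, 5)

2P = (10, 5)


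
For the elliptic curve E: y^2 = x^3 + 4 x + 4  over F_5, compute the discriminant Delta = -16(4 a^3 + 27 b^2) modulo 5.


4 a^3 + 27 b^2 = 4*4^3 + 27*4^2 = 256 + 432 = 688
Delta = -16 * (688) = -11008
Delta mod 5 = 2

Delta = 2 (mod 5)


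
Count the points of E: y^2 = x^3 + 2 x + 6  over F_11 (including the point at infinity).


For each x in F_11, count y with y^2 = x^3 + 2 x + 6 mod 11:
  x = 1: RHS = 9, y in [3, 8]  -> 2 point(s)
  x = 4: RHS = 1, y in [1, 10]  -> 2 point(s)
  x = 5: RHS = 9, y in [3, 8]  -> 2 point(s)
  x = 6: RHS = 3, y in [5, 6]  -> 2 point(s)
  x = 7: RHS = 0, y in [0]  -> 1 point(s)
  x = 9: RHS = 5, y in [4, 7]  -> 2 point(s)
  x = 10: RHS = 3, y in [5, 6]  -> 2 point(s)
Affine points: 13. Add the point at infinity: total = 14.

#E(F_11) = 14


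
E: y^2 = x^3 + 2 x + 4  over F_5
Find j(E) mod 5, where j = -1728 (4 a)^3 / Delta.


Delta = -16(4 a^3 + 27 b^2) mod 5 = 1
-1728 * (4 a)^3 = -1728 * (4*2)^3 mod 5 = 4
j = 4 * 1^(-1) mod 5 = 4

j = 4 (mod 5)


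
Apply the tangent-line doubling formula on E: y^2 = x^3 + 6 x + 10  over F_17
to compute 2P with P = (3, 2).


Doubling: s = (3 x1^2 + a) / (2 y1)
s = (3*3^2 + 6) / (2*2) mod 17 = 4
x3 = s^2 - 2 x1 mod 17 = 4^2 - 2*3 = 10
y3 = s (x1 - x3) - y1 mod 17 = 4 * (3 - 10) - 2 = 4

2P = (10, 4)


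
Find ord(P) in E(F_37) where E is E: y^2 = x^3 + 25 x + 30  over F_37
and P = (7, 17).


Compute successive multiples of P until we hit O:
  1P = (7, 17)
  2P = (13, 31)
  3P = (6, 10)
  4P = (36, 2)
  5P = (27, 1)
  6P = (14, 33)
  7P = (25, 0)
  8P = (14, 4)
  ... (continuing to 14P)
  14P = O

ord(P) = 14


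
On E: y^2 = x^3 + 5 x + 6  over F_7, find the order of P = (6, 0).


Compute successive multiples of P until we hit O:
  1P = (6, 0)
  2P = O

ord(P) = 2


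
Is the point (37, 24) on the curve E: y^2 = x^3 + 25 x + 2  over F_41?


Check whether y^2 = x^3 + 25 x + 2 (mod 41) for (x, y) = (37, 24).
LHS: y^2 = 24^2 mod 41 = 2
RHS: x^3 + 25 x + 2 = 37^3 + 25*37 + 2 mod 41 = 2
LHS = RHS

Yes, on the curve


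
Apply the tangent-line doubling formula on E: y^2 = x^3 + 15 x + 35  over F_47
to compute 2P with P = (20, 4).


Doubling: s = (3 x1^2 + a) / (2 y1)
s = (3*20^2 + 15) / (2*4) mod 47 = 5
x3 = s^2 - 2 x1 mod 47 = 5^2 - 2*20 = 32
y3 = s (x1 - x3) - y1 mod 47 = 5 * (20 - 32) - 4 = 30

2P = (32, 30)


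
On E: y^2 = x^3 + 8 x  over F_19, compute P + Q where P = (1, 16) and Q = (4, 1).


P != Q, so use the chord formula.
s = (y2 - y1) / (x2 - x1) = (4) / (3) mod 19 = 14
x3 = s^2 - x1 - x2 mod 19 = 14^2 - 1 - 4 = 1
y3 = s (x1 - x3) - y1 mod 19 = 14 * (1 - 1) - 16 = 3

P + Q = (1, 3)


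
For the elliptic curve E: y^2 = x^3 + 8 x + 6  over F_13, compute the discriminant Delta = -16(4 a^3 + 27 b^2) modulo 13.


4 a^3 + 27 b^2 = 4*8^3 + 27*6^2 = 2048 + 972 = 3020
Delta = -16 * (3020) = -48320
Delta mod 13 = 1

Delta = 1 (mod 13)


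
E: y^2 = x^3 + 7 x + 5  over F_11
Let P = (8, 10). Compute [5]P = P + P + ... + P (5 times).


k = 5 = 101_2 (binary, LSB first: 101)
Double-and-add from P = (8, 10):
  bit 0 = 1: acc = O + (8, 10) = (8, 10)
  bit 1 = 0: acc unchanged = (8, 10)
  bit 2 = 1: acc = (8, 10) + (5, 0) = (3, 3)

5P = (3, 3)


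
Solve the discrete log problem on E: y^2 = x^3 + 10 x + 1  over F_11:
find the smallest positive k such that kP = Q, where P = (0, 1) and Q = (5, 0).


Enumerate multiples of P until we hit Q = (5, 0):
  1P = (0, 1)
  2P = (3, 6)
  3P = (1, 1)
  4P = (10, 10)
  5P = (5, 0)
Match found at i = 5.

k = 5


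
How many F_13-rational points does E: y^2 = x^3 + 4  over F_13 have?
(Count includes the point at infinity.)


For each x in F_13, count y with y^2 = x^3 + 0 x + 4 mod 13:
  x = 0: RHS = 4, y in [2, 11]  -> 2 point(s)
  x = 2: RHS = 12, y in [5, 8]  -> 2 point(s)
  x = 4: RHS = 3, y in [4, 9]  -> 2 point(s)
  x = 5: RHS = 12, y in [5, 8]  -> 2 point(s)
  x = 6: RHS = 12, y in [5, 8]  -> 2 point(s)
  x = 7: RHS = 9, y in [3, 10]  -> 2 point(s)
  x = 8: RHS = 9, y in [3, 10]  -> 2 point(s)
  x = 10: RHS = 3, y in [4, 9]  -> 2 point(s)
  x = 11: RHS = 9, y in [3, 10]  -> 2 point(s)
  x = 12: RHS = 3, y in [4, 9]  -> 2 point(s)
Affine points: 20. Add the point at infinity: total = 21.

#E(F_13) = 21


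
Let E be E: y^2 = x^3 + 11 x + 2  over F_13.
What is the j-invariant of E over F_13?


Delta = -16(4 a^3 + 27 b^2) mod 13 = 6
-1728 * (4 a)^3 = -1728 * (4*11)^3 mod 13 = 8
j = 8 * 6^(-1) mod 13 = 10

j = 10 (mod 13)


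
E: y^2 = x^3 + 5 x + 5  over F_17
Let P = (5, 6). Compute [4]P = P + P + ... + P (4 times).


k = 4 = 100_2 (binary, LSB first: 001)
Double-and-add from P = (5, 6):
  bit 0 = 0: acc unchanged = O
  bit 1 = 0: acc unchanged = O
  bit 2 = 1: acc = O + (16, 4) = (16, 4)

4P = (16, 4)


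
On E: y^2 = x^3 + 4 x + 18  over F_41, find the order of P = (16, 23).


Compute successive multiples of P until we hit O:
  1P = (16, 23)
  2P = (29, 28)
  3P = (1, 8)
  4P = (25, 9)
  5P = (9, 39)
  6P = (7, 15)
  7P = (36, 23)
  8P = (30, 18)
  ... (continuing to 51P)
  51P = O

ord(P) = 51


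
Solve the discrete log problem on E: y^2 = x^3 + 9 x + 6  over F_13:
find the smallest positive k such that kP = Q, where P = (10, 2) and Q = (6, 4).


Enumerate multiples of P until we hit Q = (6, 4):
  1P = (10, 2)
  2P = (9, 7)
  3P = (6, 4)
Match found at i = 3.

k = 3


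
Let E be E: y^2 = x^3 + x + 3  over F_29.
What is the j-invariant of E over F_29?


Delta = -16(4 a^3 + 27 b^2) mod 29 = 21
-1728 * (4 a)^3 = -1728 * (4*1)^3 mod 29 = 14
j = 14 * 21^(-1) mod 29 = 20

j = 20 (mod 29)


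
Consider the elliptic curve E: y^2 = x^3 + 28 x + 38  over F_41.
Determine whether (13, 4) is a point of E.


Check whether y^2 = x^3 + 28 x + 38 (mod 41) for (x, y) = (13, 4).
LHS: y^2 = 4^2 mod 41 = 16
RHS: x^3 + 28 x + 38 = 13^3 + 28*13 + 38 mod 41 = 16
LHS = RHS

Yes, on the curve


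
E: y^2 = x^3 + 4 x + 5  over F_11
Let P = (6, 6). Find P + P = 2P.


Doubling: s = (3 x1^2 + a) / (2 y1)
s = (3*6^2 + 4) / (2*6) mod 11 = 2
x3 = s^2 - 2 x1 mod 11 = 2^2 - 2*6 = 3
y3 = s (x1 - x3) - y1 mod 11 = 2 * (6 - 3) - 6 = 0

2P = (3, 0)


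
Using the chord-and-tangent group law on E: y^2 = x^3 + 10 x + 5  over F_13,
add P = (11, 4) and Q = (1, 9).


P != Q, so use the chord formula.
s = (y2 - y1) / (x2 - x1) = (5) / (3) mod 13 = 6
x3 = s^2 - x1 - x2 mod 13 = 6^2 - 11 - 1 = 11
y3 = s (x1 - x3) - y1 mod 13 = 6 * (11 - 11) - 4 = 9

P + Q = (11, 9)


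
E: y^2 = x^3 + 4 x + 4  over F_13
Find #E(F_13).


For each x in F_13, count y with y^2 = x^3 + 4 x + 4 mod 13:
  x = 0: RHS = 4, y in [2, 11]  -> 2 point(s)
  x = 1: RHS = 9, y in [3, 10]  -> 2 point(s)
  x = 3: RHS = 4, y in [2, 11]  -> 2 point(s)
  x = 6: RHS = 10, y in [6, 7]  -> 2 point(s)
  x = 10: RHS = 4, y in [2, 11]  -> 2 point(s)
  x = 11: RHS = 1, y in [1, 12]  -> 2 point(s)
  x = 12: RHS = 12, y in [5, 8]  -> 2 point(s)
Affine points: 14. Add the point at infinity: total = 15.

#E(F_13) = 15


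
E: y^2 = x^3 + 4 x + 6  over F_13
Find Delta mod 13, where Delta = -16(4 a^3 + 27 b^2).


4 a^3 + 27 b^2 = 4*4^3 + 27*6^2 = 256 + 972 = 1228
Delta = -16 * (1228) = -19648
Delta mod 13 = 8

Delta = 8 (mod 13)


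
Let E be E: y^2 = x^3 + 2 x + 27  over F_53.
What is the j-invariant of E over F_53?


Delta = -16(4 a^3 + 27 b^2) mod 53 = 16
-1728 * (4 a)^3 = -1728 * (4*2)^3 mod 53 = 46
j = 46 * 16^(-1) mod 53 = 36

j = 36 (mod 53)


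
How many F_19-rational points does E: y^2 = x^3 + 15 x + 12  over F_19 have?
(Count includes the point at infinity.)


For each x in F_19, count y with y^2 = x^3 + 15 x + 12 mod 19:
  x = 1: RHS = 9, y in [3, 16]  -> 2 point(s)
  x = 7: RHS = 4, y in [2, 17]  -> 2 point(s)
  x = 8: RHS = 17, y in [6, 13]  -> 2 point(s)
  x = 11: RHS = 7, y in [8, 11]  -> 2 point(s)
  x = 12: RHS = 1, y in [1, 18]  -> 2 point(s)
  x = 16: RHS = 16, y in [4, 15]  -> 2 point(s)
Affine points: 12. Add the point at infinity: total = 13.

#E(F_19) = 13


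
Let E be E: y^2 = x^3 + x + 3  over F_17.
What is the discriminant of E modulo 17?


4 a^3 + 27 b^2 = 4*1^3 + 27*3^2 = 4 + 243 = 247
Delta = -16 * (247) = -3952
Delta mod 17 = 9

Delta = 9 (mod 17)


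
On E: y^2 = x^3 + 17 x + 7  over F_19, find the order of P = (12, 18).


Compute successive multiples of P until we hit O:
  1P = (12, 18)
  2P = (12, 1)
  3P = O

ord(P) = 3


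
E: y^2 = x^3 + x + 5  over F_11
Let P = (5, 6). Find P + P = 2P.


Doubling: s = (3 x1^2 + a) / (2 y1)
s = (3*5^2 + 1) / (2*6) mod 11 = 10
x3 = s^2 - 2 x1 mod 11 = 10^2 - 2*5 = 2
y3 = s (x1 - x3) - y1 mod 11 = 10 * (5 - 2) - 6 = 2

2P = (2, 2)


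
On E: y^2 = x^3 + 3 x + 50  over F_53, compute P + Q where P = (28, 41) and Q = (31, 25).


P != Q, so use the chord formula.
s = (y2 - y1) / (x2 - x1) = (37) / (3) mod 53 = 30
x3 = s^2 - x1 - x2 mod 53 = 30^2 - 28 - 31 = 46
y3 = s (x1 - x3) - y1 mod 53 = 30 * (28 - 46) - 41 = 2

P + Q = (46, 2)


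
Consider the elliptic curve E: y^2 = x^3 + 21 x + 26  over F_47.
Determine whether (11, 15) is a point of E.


Check whether y^2 = x^3 + 21 x + 26 (mod 47) for (x, y) = (11, 15).
LHS: y^2 = 15^2 mod 47 = 37
RHS: x^3 + 21 x + 26 = 11^3 + 21*11 + 26 mod 47 = 37
LHS = RHS

Yes, on the curve


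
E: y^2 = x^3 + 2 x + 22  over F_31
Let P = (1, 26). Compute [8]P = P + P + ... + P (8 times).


k = 8 = 1000_2 (binary, LSB first: 0001)
Double-and-add from P = (1, 26):
  bit 0 = 0: acc unchanged = O
  bit 1 = 0: acc unchanged = O
  bit 2 = 0: acc unchanged = O
  bit 3 = 1: acc = O + (20, 8) = (20, 8)

8P = (20, 8)


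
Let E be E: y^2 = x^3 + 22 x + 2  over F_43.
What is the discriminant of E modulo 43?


4 a^3 + 27 b^2 = 4*22^3 + 27*2^2 = 42592 + 108 = 42700
Delta = -16 * (42700) = -683200
Delta mod 43 = 27

Delta = 27 (mod 43)


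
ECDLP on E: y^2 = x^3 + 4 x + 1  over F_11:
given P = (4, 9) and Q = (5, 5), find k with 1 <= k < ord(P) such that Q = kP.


Enumerate multiples of P until we hit Q = (5, 5):
  1P = (4, 9)
  2P = (7, 8)
  3P = (5, 6)
  4P = (0, 1)
  5P = (0, 10)
  6P = (5, 5)
Match found at i = 6.

k = 6


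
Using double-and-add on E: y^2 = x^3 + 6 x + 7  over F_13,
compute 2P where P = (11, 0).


k = 2 = 10_2 (binary, LSB first: 01)
Double-and-add from P = (11, 0):
  bit 0 = 0: acc unchanged = O
  bit 1 = 1: acc = O + O = O

2P = O


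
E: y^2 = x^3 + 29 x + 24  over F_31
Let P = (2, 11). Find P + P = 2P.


Doubling: s = (3 x1^2 + a) / (2 y1)
s = (3*2^2 + 29) / (2*11) mod 31 = 23
x3 = s^2 - 2 x1 mod 31 = 23^2 - 2*2 = 29
y3 = s (x1 - x3) - y1 mod 31 = 23 * (2 - 29) - 11 = 19

2P = (29, 19)


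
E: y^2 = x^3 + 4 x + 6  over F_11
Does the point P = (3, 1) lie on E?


Check whether y^2 = x^3 + 4 x + 6 (mod 11) for (x, y) = (3, 1).
LHS: y^2 = 1^2 mod 11 = 1
RHS: x^3 + 4 x + 6 = 3^3 + 4*3 + 6 mod 11 = 1
LHS = RHS

Yes, on the curve


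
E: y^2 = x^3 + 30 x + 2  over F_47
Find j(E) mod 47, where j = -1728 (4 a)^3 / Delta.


Delta = -16(4 a^3 + 27 b^2) mod 47 = 13
-1728 * (4 a)^3 = -1728 * (4*30)^3 mod 47 = 25
j = 25 * 13^(-1) mod 47 = 20

j = 20 (mod 47)


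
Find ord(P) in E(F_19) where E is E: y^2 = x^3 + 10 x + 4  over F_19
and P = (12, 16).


Compute successive multiples of P until we hit O:
  1P = (12, 16)
  2P = (11, 18)
  3P = (0, 17)
  4P = (14, 0)
  5P = (0, 2)
  6P = (11, 1)
  7P = (12, 3)
  8P = O

ord(P) = 8


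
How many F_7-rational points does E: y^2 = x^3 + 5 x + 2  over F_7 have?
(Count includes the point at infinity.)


For each x in F_7, count y with y^2 = x^3 + 5 x + 2 mod 7:
  x = 0: RHS = 2, y in [3, 4]  -> 2 point(s)
  x = 1: RHS = 1, y in [1, 6]  -> 2 point(s)
  x = 3: RHS = 2, y in [3, 4]  -> 2 point(s)
  x = 4: RHS = 2, y in [3, 4]  -> 2 point(s)
Affine points: 8. Add the point at infinity: total = 9.

#E(F_7) = 9


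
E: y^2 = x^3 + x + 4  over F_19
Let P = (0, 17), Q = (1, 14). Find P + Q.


P != Q, so use the chord formula.
s = (y2 - y1) / (x2 - x1) = (16) / (1) mod 19 = 16
x3 = s^2 - x1 - x2 mod 19 = 16^2 - 0 - 1 = 8
y3 = s (x1 - x3) - y1 mod 19 = 16 * (0 - 8) - 17 = 7

P + Q = (8, 7)


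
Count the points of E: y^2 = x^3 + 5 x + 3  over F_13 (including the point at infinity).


For each x in F_13, count y with y^2 = x^3 + 5 x + 3 mod 13:
  x = 0: RHS = 3, y in [4, 9]  -> 2 point(s)
  x = 1: RHS = 9, y in [3, 10]  -> 2 point(s)
  x = 4: RHS = 9, y in [3, 10]  -> 2 point(s)
  x = 5: RHS = 10, y in [6, 7]  -> 2 point(s)
  x = 7: RHS = 4, y in [2, 11]  -> 2 point(s)
  x = 8: RHS = 9, y in [3, 10]  -> 2 point(s)
  x = 9: RHS = 10, y in [6, 7]  -> 2 point(s)
  x = 10: RHS = 0, y in [0]  -> 1 point(s)
  x = 12: RHS = 10, y in [6, 7]  -> 2 point(s)
Affine points: 17. Add the point at infinity: total = 18.

#E(F_13) = 18


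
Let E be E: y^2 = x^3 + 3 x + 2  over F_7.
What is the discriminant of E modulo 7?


4 a^3 + 27 b^2 = 4*3^3 + 27*2^2 = 108 + 108 = 216
Delta = -16 * (216) = -3456
Delta mod 7 = 2

Delta = 2 (mod 7)


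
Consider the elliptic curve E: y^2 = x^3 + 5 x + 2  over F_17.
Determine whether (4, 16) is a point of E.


Check whether y^2 = x^3 + 5 x + 2 (mod 17) for (x, y) = (4, 16).
LHS: y^2 = 16^2 mod 17 = 1
RHS: x^3 + 5 x + 2 = 4^3 + 5*4 + 2 mod 17 = 1
LHS = RHS

Yes, on the curve


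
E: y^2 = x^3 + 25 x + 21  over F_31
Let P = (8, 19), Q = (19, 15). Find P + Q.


P != Q, so use the chord formula.
s = (y2 - y1) / (x2 - x1) = (27) / (11) mod 31 = 25
x3 = s^2 - x1 - x2 mod 31 = 25^2 - 8 - 19 = 9
y3 = s (x1 - x3) - y1 mod 31 = 25 * (8 - 9) - 19 = 18

P + Q = (9, 18)


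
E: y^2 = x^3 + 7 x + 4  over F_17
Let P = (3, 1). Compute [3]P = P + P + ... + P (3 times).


k = 3 = 11_2 (binary, LSB first: 11)
Double-and-add from P = (3, 1):
  bit 0 = 1: acc = O + (3, 1) = (3, 1)
  bit 1 = 1: acc = (3, 1) + (11, 16) = (2, 3)

3P = (2, 3)


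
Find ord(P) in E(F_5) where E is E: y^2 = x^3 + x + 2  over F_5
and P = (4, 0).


Compute successive multiples of P until we hit O:
  1P = (4, 0)
  2P = O

ord(P) = 2


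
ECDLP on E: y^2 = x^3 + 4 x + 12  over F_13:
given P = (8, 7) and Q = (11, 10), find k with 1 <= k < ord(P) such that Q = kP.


Enumerate multiples of P until we hit Q = (11, 10):
  1P = (8, 7)
  2P = (11, 3)
  3P = (3, 8)
  4P = (1, 2)
  5P = (0, 8)
  6P = (4, 12)
  7P = (5, 12)
  8P = (10, 5)
  9P = (9, 7)
  10P = (9, 6)
  11P = (10, 8)
  12P = (5, 1)
  13P = (4, 1)
  14P = (0, 5)
  15P = (1, 11)
  16P = (3, 5)
  17P = (11, 10)
Match found at i = 17.

k = 17


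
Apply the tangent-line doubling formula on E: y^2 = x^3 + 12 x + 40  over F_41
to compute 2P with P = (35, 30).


Doubling: s = (3 x1^2 + a) / (2 y1)
s = (3*35^2 + 12) / (2*30) mod 41 = 2
x3 = s^2 - 2 x1 mod 41 = 2^2 - 2*35 = 16
y3 = s (x1 - x3) - y1 mod 41 = 2 * (35 - 16) - 30 = 8

2P = (16, 8)


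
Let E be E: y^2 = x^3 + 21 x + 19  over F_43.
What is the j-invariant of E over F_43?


Delta = -16(4 a^3 + 27 b^2) mod 43 = 17
-1728 * (4 a)^3 = -1728 * (4*21)^3 mod 43 = 21
j = 21 * 17^(-1) mod 43 = 24

j = 24 (mod 43)


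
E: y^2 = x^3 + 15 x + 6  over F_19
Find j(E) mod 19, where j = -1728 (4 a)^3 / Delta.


Delta = -16(4 a^3 + 27 b^2) mod 19 = 1
-1728 * (4 a)^3 = -1728 * (4*15)^3 mod 19 = 8
j = 8 * 1^(-1) mod 19 = 8

j = 8 (mod 19)


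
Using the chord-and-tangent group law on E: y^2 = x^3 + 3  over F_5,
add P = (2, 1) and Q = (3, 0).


P != Q, so use the chord formula.
s = (y2 - y1) / (x2 - x1) = (4) / (1) mod 5 = 4
x3 = s^2 - x1 - x2 mod 5 = 4^2 - 2 - 3 = 1
y3 = s (x1 - x3) - y1 mod 5 = 4 * (2 - 1) - 1 = 3

P + Q = (1, 3)


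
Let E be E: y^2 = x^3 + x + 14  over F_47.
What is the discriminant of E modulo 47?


4 a^3 + 27 b^2 = 4*1^3 + 27*14^2 = 4 + 5292 = 5296
Delta = -16 * (5296) = -84736
Delta mod 47 = 5

Delta = 5 (mod 47)


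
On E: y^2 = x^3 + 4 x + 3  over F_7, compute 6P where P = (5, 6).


k = 6 = 110_2 (binary, LSB first: 011)
Double-and-add from P = (5, 6):
  bit 0 = 0: acc unchanged = O
  bit 1 = 1: acc = O + (5, 1) = (5, 1)
  bit 2 = 1: acc = (5, 1) + (5, 6) = O

6P = O


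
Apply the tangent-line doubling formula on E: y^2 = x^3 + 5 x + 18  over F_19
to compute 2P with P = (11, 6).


Doubling: s = (3 x1^2 + a) / (2 y1)
s = (3*11^2 + 5) / (2*6) mod 19 = 18
x3 = s^2 - 2 x1 mod 19 = 18^2 - 2*11 = 17
y3 = s (x1 - x3) - y1 mod 19 = 18 * (11 - 17) - 6 = 0

2P = (17, 0)


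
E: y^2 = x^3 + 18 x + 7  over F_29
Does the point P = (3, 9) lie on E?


Check whether y^2 = x^3 + 18 x + 7 (mod 29) for (x, y) = (3, 9).
LHS: y^2 = 9^2 mod 29 = 23
RHS: x^3 + 18 x + 7 = 3^3 + 18*3 + 7 mod 29 = 1
LHS != RHS

No, not on the curve


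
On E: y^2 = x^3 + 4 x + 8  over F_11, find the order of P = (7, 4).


Compute successive multiples of P until we hit O:
  1P = (7, 4)
  2P = (9, 5)
  3P = (9, 6)
  4P = (7, 7)
  5P = O

ord(P) = 5


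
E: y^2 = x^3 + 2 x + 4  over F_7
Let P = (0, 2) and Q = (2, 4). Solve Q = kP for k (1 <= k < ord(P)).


Enumerate multiples of P until we hit Q = (2, 4):
  1P = (0, 2)
  2P = (2, 4)
Match found at i = 2.

k = 2


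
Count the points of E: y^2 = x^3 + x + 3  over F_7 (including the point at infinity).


For each x in F_7, count y with y^2 = x^3 + 1 x + 3 mod 7:
  x = 4: RHS = 1, y in [1, 6]  -> 2 point(s)
  x = 5: RHS = 0, y in [0]  -> 1 point(s)
  x = 6: RHS = 1, y in [1, 6]  -> 2 point(s)
Affine points: 5. Add the point at infinity: total = 6.

#E(F_7) = 6


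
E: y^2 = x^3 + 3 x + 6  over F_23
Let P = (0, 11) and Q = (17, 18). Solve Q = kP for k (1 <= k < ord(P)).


Enumerate multiples of P until we hit Q = (17, 18):
  1P = (0, 11)
  2P = (9, 16)
  3P = (18, 2)
  4P = (11, 6)
  5P = (20, 19)
  6P = (5, 10)
  7P = (7, 18)
  8P = (17, 18)
Match found at i = 8.

k = 8


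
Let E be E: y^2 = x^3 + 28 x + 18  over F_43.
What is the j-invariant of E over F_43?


Delta = -16(4 a^3 + 27 b^2) mod 43 = 8
-1728 * (4 a)^3 = -1728 * (4*28)^3 mod 43 = 2
j = 2 * 8^(-1) mod 43 = 11

j = 11 (mod 43)


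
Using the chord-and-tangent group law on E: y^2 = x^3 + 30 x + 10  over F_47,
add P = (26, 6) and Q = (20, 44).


P != Q, so use the chord formula.
s = (y2 - y1) / (x2 - x1) = (38) / (41) mod 47 = 25
x3 = s^2 - x1 - x2 mod 47 = 25^2 - 26 - 20 = 15
y3 = s (x1 - x3) - y1 mod 47 = 25 * (26 - 15) - 6 = 34

P + Q = (15, 34)


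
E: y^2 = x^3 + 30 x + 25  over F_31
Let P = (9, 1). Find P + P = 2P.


Doubling: s = (3 x1^2 + a) / (2 y1)
s = (3*9^2 + 30) / (2*1) mod 31 = 28
x3 = s^2 - 2 x1 mod 31 = 28^2 - 2*9 = 22
y3 = s (x1 - x3) - y1 mod 31 = 28 * (9 - 22) - 1 = 7

2P = (22, 7)


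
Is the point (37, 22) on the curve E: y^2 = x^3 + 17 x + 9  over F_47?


Check whether y^2 = x^3 + 17 x + 9 (mod 47) for (x, y) = (37, 22).
LHS: y^2 = 22^2 mod 47 = 14
RHS: x^3 + 17 x + 9 = 37^3 + 17*37 + 9 mod 47 = 14
LHS = RHS

Yes, on the curve


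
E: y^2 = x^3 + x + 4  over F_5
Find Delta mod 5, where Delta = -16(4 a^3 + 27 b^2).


4 a^3 + 27 b^2 = 4*1^3 + 27*4^2 = 4 + 432 = 436
Delta = -16 * (436) = -6976
Delta mod 5 = 4

Delta = 4 (mod 5)


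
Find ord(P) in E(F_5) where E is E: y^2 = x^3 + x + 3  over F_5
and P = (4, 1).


Compute successive multiples of P until we hit O:
  1P = (4, 1)
  2P = (1, 0)
  3P = (4, 4)
  4P = O

ord(P) = 4


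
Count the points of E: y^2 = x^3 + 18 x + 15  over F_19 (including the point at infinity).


For each x in F_19, count y with y^2 = x^3 + 18 x + 15 mod 19:
  x = 3: RHS = 1, y in [1, 18]  -> 2 point(s)
  x = 6: RHS = 16, y in [4, 15]  -> 2 point(s)
  x = 7: RHS = 9, y in [3, 16]  -> 2 point(s)
  x = 8: RHS = 6, y in [5, 14]  -> 2 point(s)
  x = 10: RHS = 17, y in [6, 13]  -> 2 point(s)
  x = 11: RHS = 5, y in [9, 10]  -> 2 point(s)
  x = 14: RHS = 9, y in [3, 16]  -> 2 point(s)
  x = 17: RHS = 9, y in [3, 16]  -> 2 point(s)
Affine points: 16. Add the point at infinity: total = 17.

#E(F_19) = 17


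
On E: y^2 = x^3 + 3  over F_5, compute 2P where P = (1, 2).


k = 2 = 10_2 (binary, LSB first: 01)
Double-and-add from P = (1, 2):
  bit 0 = 0: acc unchanged = O
  bit 1 = 1: acc = O + (2, 1) = (2, 1)

2P = (2, 1)


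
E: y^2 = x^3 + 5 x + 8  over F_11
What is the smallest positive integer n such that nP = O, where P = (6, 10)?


Compute successive multiples of P until we hit O:
  1P = (6, 10)
  2P = (4, 9)
  3P = (4, 2)
  4P = (6, 1)
  5P = O

ord(P) = 5


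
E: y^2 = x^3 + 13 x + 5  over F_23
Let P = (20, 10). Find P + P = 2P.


Doubling: s = (3 x1^2 + a) / (2 y1)
s = (3*20^2 + 13) / (2*10) mod 23 = 2
x3 = s^2 - 2 x1 mod 23 = 2^2 - 2*20 = 10
y3 = s (x1 - x3) - y1 mod 23 = 2 * (20 - 10) - 10 = 10

2P = (10, 10)


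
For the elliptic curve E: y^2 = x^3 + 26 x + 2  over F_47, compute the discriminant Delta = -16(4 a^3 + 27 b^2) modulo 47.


4 a^3 + 27 b^2 = 4*26^3 + 27*2^2 = 70304 + 108 = 70412
Delta = -16 * (70412) = -1126592
Delta mod 47 = 45

Delta = 45 (mod 47)


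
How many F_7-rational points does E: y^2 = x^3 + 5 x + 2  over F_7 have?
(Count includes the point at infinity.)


For each x in F_7, count y with y^2 = x^3 + 5 x + 2 mod 7:
  x = 0: RHS = 2, y in [3, 4]  -> 2 point(s)
  x = 1: RHS = 1, y in [1, 6]  -> 2 point(s)
  x = 3: RHS = 2, y in [3, 4]  -> 2 point(s)
  x = 4: RHS = 2, y in [3, 4]  -> 2 point(s)
Affine points: 8. Add the point at infinity: total = 9.

#E(F_7) = 9


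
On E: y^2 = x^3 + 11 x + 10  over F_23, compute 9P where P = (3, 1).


k = 9 = 1001_2 (binary, LSB first: 1001)
Double-and-add from P = (3, 1):
  bit 0 = 1: acc = O + (3, 1) = (3, 1)
  bit 1 = 0: acc unchanged = (3, 1)
  bit 2 = 0: acc unchanged = (3, 1)
  bit 3 = 1: acc = (3, 1) + (7, 19) = (16, 21)

9P = (16, 21)


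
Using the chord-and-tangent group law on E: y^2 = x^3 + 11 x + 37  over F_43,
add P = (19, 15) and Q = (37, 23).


P != Q, so use the chord formula.
s = (y2 - y1) / (x2 - x1) = (8) / (18) mod 43 = 10
x3 = s^2 - x1 - x2 mod 43 = 10^2 - 19 - 37 = 1
y3 = s (x1 - x3) - y1 mod 43 = 10 * (19 - 1) - 15 = 36

P + Q = (1, 36)


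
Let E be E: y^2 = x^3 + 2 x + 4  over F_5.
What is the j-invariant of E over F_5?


Delta = -16(4 a^3 + 27 b^2) mod 5 = 1
-1728 * (4 a)^3 = -1728 * (4*2)^3 mod 5 = 4
j = 4 * 1^(-1) mod 5 = 4

j = 4 (mod 5)


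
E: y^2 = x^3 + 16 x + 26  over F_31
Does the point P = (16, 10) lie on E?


Check whether y^2 = x^3 + 16 x + 26 (mod 31) for (x, y) = (16, 10).
LHS: y^2 = 10^2 mod 31 = 7
RHS: x^3 + 16 x + 26 = 16^3 + 16*16 + 26 mod 31 = 7
LHS = RHS

Yes, on the curve


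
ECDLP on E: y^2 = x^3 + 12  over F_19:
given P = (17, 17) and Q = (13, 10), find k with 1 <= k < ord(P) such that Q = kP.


Enumerate multiples of P until we hit Q = (13, 10):
  1P = (17, 17)
  2P = (13, 9)
  3P = (12, 12)
  4P = (10, 9)
  5P = (3, 18)
  6P = (15, 10)
  7P = (4, 0)
  8P = (15, 9)
  9P = (3, 1)
  10P = (10, 10)
  11P = (12, 7)
  12P = (13, 10)
Match found at i = 12.

k = 12


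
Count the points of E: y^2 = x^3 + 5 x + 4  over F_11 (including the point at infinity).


For each x in F_11, count y with y^2 = x^3 + 5 x + 4 mod 11:
  x = 0: RHS = 4, y in [2, 9]  -> 2 point(s)
  x = 2: RHS = 0, y in [0]  -> 1 point(s)
  x = 4: RHS = 0, y in [0]  -> 1 point(s)
  x = 5: RHS = 0, y in [0]  -> 1 point(s)
  x = 10: RHS = 9, y in [3, 8]  -> 2 point(s)
Affine points: 7. Add the point at infinity: total = 8.

#E(F_11) = 8


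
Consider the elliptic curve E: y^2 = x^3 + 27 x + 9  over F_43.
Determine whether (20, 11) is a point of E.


Check whether y^2 = x^3 + 27 x + 9 (mod 43) for (x, y) = (20, 11).
LHS: y^2 = 11^2 mod 43 = 35
RHS: x^3 + 27 x + 9 = 20^3 + 27*20 + 9 mod 43 = 35
LHS = RHS

Yes, on the curve


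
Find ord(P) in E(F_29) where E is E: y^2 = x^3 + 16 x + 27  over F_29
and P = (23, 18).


Compute successive multiples of P until we hit O:
  1P = (23, 18)
  2P = (21, 5)
  3P = (20, 16)
  4P = (9, 1)
  5P = (22, 6)
  6P = (12, 27)
  7P = (16, 0)
  8P = (12, 2)
  ... (continuing to 14P)
  14P = O

ord(P) = 14


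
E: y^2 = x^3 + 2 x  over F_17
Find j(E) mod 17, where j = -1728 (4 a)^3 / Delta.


Delta = -16(4 a^3 + 27 b^2) mod 17 = 15
-1728 * (4 a)^3 = -1728 * (4*2)^3 mod 17 = 12
j = 12 * 15^(-1) mod 17 = 11

j = 11 (mod 17)


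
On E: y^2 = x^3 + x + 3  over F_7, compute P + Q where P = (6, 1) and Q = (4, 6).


P != Q, so use the chord formula.
s = (y2 - y1) / (x2 - x1) = (5) / (5) mod 7 = 1
x3 = s^2 - x1 - x2 mod 7 = 1^2 - 6 - 4 = 5
y3 = s (x1 - x3) - y1 mod 7 = 1 * (6 - 5) - 1 = 0

P + Q = (5, 0)


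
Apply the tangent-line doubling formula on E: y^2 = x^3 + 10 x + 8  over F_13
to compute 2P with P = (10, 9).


Doubling: s = (3 x1^2 + a) / (2 y1)
s = (3*10^2 + 10) / (2*9) mod 13 = 10
x3 = s^2 - 2 x1 mod 13 = 10^2 - 2*10 = 2
y3 = s (x1 - x3) - y1 mod 13 = 10 * (10 - 2) - 9 = 6

2P = (2, 6)


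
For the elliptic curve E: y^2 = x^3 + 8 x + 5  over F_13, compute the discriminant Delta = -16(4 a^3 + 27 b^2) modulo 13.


4 a^3 + 27 b^2 = 4*8^3 + 27*5^2 = 2048 + 675 = 2723
Delta = -16 * (2723) = -43568
Delta mod 13 = 8

Delta = 8 (mod 13)


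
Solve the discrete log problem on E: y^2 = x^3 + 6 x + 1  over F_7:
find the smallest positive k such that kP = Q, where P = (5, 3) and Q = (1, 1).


Enumerate multiples of P until we hit Q = (1, 1):
  1P = (5, 3)
  2P = (6, 1)
  3P = (0, 1)
  4P = (3, 2)
  5P = (1, 6)
  6P = (2, 0)
  7P = (1, 1)
Match found at i = 7.

k = 7
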